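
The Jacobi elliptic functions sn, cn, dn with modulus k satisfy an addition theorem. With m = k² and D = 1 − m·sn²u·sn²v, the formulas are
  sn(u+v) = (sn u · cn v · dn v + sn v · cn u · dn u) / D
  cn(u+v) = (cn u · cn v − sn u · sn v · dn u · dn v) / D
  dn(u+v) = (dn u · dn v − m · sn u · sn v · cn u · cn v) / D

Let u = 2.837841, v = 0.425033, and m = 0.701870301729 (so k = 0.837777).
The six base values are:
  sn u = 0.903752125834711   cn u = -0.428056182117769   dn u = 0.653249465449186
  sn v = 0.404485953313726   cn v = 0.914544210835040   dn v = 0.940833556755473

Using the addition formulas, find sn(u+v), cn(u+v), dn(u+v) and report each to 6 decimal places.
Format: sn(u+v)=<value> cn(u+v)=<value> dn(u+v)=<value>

m = k² = 0.701870301729
D = 1 − m·sn²u·sn²v = 0.9062087294889179
sn(u+v) = (sn u·cn v·dn v + sn v·cn u·dn u)/D = 0.6645135659757903/0.9062087294889179 = 0.733289742585642
cn(u+v) = (cn u·cn v − sn u·sn v·dn u·dn v)/D = -0.6161460719959657/0.9062087294889179 = -0.6799162841252465
dn(u+v) = (dn u·dn v − m·sn u·sn v·cn u·cn v)/D = 0.7150409647191056/0.9062087294889179 = 0.7890466527754298

sn(u+v)=0.733290 cn(u+v)=-0.679916 dn(u+v)=0.789047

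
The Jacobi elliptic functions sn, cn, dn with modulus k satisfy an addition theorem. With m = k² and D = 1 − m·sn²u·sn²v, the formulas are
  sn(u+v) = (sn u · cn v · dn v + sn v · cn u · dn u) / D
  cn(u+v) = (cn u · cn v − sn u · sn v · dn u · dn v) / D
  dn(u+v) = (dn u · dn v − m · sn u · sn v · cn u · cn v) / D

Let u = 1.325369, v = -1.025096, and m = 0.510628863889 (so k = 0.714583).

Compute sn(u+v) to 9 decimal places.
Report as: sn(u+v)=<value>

sn(u+v)=0.293623186

sn u = 0.9266888848147313, cn u = 0.3758293638884935, dn u = 0.7493305640261343
sn v = -0.8142145675889227, cn v = 0.5805640687520919, dn v = 0.8133147994126649
m = k² = 0.510628863889
D = 1 − m·sn²u·sn²v = 0.7092960019768313
sn(u+v) = (sn u·cn v·dn v + sn v·cn u·dn u)/D = 0.2082657518477041/0.7092960019768313 = 0.293623185901599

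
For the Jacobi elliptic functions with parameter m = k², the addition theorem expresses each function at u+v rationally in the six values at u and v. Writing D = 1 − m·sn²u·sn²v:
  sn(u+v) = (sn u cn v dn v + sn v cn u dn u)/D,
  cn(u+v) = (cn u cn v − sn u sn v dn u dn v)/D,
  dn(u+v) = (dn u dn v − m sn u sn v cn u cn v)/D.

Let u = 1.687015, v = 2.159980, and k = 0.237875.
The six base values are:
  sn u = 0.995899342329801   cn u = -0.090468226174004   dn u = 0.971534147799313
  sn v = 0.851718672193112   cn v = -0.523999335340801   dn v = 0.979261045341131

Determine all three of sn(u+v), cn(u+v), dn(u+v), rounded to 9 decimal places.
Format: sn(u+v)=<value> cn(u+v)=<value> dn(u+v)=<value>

m = k² = 0.056584515625
D = 1 − m·sn²u·sn²v = 0.9592881506810874
sn(u+v) = (sn u·cn v·dn v + sn v·cn u·dn u)/D = -0.5858880422222572/0.9592881506810874 = -0.6107529232027739
cn(u+v) = (cn u·cn v − sn u·sn v·dn u·dn v)/D = -0.7595847273465359/0.9592881506810874 = -0.7918212341174405
dn(u+v) = (dn u·dn v − m·sn u·sn v·cn u·cn v)/D = 0.9491102589847612/0.9592881506810874 = 0.989390162185262

sn(u+v)=-0.610752923 cn(u+v)=-0.791821234 dn(u+v)=0.989390162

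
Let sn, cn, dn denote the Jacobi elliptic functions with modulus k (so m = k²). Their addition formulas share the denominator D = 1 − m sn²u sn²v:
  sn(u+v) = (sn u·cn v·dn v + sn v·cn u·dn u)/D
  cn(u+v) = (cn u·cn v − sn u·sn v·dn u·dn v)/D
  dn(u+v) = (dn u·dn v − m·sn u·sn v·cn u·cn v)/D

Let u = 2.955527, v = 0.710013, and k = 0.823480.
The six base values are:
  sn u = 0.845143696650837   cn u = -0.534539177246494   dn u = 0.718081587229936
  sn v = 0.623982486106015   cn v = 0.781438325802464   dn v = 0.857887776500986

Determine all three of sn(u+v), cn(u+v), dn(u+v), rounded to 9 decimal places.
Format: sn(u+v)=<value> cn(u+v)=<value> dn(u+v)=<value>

sn(u+v)=0.403076769 cn(u+v)=-0.915166170 dn(u+v)=0.943305549

m = k² = 0.6781193104
D = 1 − m·sn²u·sn²v = 0.8114128812677454
sn(u+v) = (sn u·cn v·dn v + sn v·cn u·dn u)/D = 0.3270616822665579/0.8114128812677454 = 0.4030767687044346
cn(u+v) = (cn u·cn v − sn u·sn v·dn u·dn v)/D = -0.7425776187579272/0.8114128812677454 = -0.9151661699007409
dn(u+v) = (dn u·dn v − m·sn u·sn v·cn u·cn v)/D = 0.7654102730531099/0.8114128812677454 = 0.9433055485355847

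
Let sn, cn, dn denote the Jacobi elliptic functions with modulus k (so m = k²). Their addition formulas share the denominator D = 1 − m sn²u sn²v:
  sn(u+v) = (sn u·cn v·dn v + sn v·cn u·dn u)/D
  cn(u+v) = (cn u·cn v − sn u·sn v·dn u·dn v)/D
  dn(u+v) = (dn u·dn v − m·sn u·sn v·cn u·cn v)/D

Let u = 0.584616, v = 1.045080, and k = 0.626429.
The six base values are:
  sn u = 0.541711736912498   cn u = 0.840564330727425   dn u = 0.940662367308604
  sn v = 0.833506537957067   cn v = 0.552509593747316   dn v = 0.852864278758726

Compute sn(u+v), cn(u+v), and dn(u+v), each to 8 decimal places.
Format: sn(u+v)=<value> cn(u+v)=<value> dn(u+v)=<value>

sn(u+v)=0.99381256 cn(u+v)=0.11107019 dn(u+v)=0.78257763

m = k² = 0.392413292041
D = 1 − m·sn²u·sn²v = 0.9199984831071112
sn(u+v) = (sn u·cn v·dn v + sn v·cn u·dn u)/D = 0.9143060516030787/0.9199984831071112 = 0.9938125642503154
cn(u+v) = (cn u·cn v − sn u·sn v·dn u·dn v)/D = 0.1021844064491935/0.9199984831071112 = 0.1110701901421468
dn(u+v) = (dn u·dn v − m·sn u·sn v·cn u·cn v)/D = 0.719970233544583/0.9199984831071112 = 0.782577631120681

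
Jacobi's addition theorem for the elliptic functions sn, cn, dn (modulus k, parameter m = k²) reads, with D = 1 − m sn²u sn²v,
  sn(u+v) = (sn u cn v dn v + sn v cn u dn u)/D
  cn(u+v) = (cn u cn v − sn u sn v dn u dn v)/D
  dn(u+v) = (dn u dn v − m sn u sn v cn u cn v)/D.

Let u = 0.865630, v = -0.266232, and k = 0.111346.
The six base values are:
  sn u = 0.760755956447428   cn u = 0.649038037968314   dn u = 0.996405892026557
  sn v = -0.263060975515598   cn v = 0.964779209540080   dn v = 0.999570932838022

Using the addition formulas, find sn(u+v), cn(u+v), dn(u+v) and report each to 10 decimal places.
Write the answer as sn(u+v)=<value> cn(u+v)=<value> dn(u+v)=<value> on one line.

m = k² = 0.012397931716
D = 1 − m·sn²u·sn²v = 0.9995034616285919
sn(u+v) = (sn u·cn v·dn v + sn v·cn u·dn u)/D = 0.5635236778102031/0.9995034616285919 = 0.5638036279454171
cn(u+v) = (cn u·cn v − sn u·sn v·dn u·dn v)/D = 0.8254987791358631/0.9995034616285919 = 0.8259088745833802
dn(u+v) = (dn u·dn v − m·sn u·sn v·cn u·cn v)/D = 0.9975320023989152/0.9995034616285919 = 0.9980275613788627

sn(u+v)=0.5638036279 cn(u+v)=0.8259088746 dn(u+v)=0.9980275614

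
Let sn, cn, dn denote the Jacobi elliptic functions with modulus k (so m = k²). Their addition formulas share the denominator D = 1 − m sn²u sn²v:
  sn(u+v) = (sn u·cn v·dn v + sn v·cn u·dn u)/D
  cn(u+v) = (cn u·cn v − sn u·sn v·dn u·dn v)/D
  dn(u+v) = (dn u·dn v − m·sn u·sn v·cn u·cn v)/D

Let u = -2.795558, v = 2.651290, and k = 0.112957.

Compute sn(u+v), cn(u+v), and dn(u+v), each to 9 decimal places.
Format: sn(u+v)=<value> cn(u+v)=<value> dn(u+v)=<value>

sn u = -0.3485603639679247, cn u = -0.9372863344093671, dn u = 0.9992246090802409
sn v = 0.4795509830707144, cn v = -0.8775140196235678, dn v = 0.9985318013953224
m = k² = 0.012759283849
D = 1 − m·sn²u·sn²v = 0.9996435062903171
sn(u+v) = (sn u·cn v·dn v + sn v·cn u·dn u)/D = -0.1437105298808876/0.9996435062903171 = -0.1437617800511687
cn(u+v) = (cn u·cn v − sn u·sn v·dn u·dn v)/D = 0.9892595328172248/0.9996435062903171 = 0.9896123233855364
dn(u+v) = (dn u·dn v − m·sn u·sn v·cn u·cn v)/D = 0.9995116936772756/0.9996435062903171 = 0.9998681403798334

sn(u+v)=-0.143761780 cn(u+v)=0.989612323 dn(u+v)=0.999868140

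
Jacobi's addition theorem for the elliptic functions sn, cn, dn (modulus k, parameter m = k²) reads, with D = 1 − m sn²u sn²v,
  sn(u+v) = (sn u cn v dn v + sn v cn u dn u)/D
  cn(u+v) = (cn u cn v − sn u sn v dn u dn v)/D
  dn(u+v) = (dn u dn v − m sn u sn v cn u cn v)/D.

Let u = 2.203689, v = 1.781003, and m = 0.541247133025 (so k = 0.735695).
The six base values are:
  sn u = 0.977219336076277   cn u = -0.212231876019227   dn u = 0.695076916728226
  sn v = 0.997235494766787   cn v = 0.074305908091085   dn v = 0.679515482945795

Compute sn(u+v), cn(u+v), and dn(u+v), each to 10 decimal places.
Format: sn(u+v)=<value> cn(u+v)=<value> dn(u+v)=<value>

m = k² = 0.541247133025
D = 1 − m·sn²u·sn²v = 0.4859857390328579
sn(u+v) = (sn u·cn v·dn v + sn v·cn u·dn u)/D = -0.0977678917777431/0.4859857390328579 = -0.2011744047722621
cn(u+v) = (cn u·cn v − sn u·sn v·dn u·dn v)/D = -0.4760499741420522/0.4859857390328579 = -0.9795554394032663
dn(u+v) = (dn u·dn v − m·sn u·sn v·cn u·cn v)/D = 0.4806335350230988/0.4859857390328579 = 0.9889869113846627

sn(u+v)=-0.2011744048 cn(u+v)=-0.9795554394 dn(u+v)=0.9889869114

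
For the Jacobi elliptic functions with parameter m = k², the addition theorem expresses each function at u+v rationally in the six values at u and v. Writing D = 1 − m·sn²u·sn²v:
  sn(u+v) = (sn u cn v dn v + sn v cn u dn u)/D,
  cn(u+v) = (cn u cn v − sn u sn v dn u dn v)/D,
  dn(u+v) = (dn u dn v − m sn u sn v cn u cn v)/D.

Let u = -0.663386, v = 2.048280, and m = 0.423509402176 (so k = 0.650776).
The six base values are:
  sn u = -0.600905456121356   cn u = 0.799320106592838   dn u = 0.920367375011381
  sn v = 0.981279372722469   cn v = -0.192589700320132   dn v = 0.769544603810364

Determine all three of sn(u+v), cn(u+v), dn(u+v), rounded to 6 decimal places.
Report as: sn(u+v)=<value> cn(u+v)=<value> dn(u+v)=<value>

sn(u+v)=0.950989 cn(u+v)=0.309225 dn(u+v)=0.785485

m = k² = 0.423509402176
D = 1 − m·sn²u·sn²v = 0.8527481734695261
sn(u+v) = (sn u·cn v·dn v + sn v·cn u·dn u)/D = 0.810953992232983/0.8527481734695261 = 0.9509888352308072
cn(u+v) = (cn u·cn v − sn u·sn v·dn u·dn v)/D = 0.2636912395909276/0.8527481734695261 = 0.3092252177076647
dn(u+v) = (dn u·dn v − m·sn u·sn v·cn u·cn v)/D = 0.669820888872162/0.8527481734695261 = 0.785484988079073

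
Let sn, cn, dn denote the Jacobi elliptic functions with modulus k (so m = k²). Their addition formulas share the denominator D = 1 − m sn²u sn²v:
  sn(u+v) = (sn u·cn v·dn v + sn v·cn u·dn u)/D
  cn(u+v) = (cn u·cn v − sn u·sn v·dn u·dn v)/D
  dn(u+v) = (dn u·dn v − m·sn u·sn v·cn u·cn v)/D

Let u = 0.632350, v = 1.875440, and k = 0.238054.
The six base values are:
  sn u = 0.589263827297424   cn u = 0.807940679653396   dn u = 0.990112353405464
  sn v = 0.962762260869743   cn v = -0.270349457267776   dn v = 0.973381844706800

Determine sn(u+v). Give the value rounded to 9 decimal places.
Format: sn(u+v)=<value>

m = k² = 0.056669706916
D = 1 − m·sn²u·sn²v = 0.9817606798193678
sn(u+v) = (sn u·cn v·dn v + sn v·cn u·dn u)/D = 0.6150969487906454/0.9817606798193678 = 0.626524326584169

sn(u+v)=0.626524327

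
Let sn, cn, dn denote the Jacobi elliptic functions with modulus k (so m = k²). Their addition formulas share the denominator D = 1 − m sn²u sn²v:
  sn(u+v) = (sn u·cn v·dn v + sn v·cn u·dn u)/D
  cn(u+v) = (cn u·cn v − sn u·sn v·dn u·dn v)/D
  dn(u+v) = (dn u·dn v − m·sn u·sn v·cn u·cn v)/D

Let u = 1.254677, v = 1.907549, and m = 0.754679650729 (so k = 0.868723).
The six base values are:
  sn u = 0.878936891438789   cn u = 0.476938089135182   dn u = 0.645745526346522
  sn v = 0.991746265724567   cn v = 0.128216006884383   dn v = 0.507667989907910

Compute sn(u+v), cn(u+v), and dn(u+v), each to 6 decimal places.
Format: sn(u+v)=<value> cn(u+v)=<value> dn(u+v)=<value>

m = k² = 0.754679650729
D = 1 − m·sn²u·sn²v = 0.4265716316238186
sn(u+v) = (sn u·cn v·dn v + sn v·cn u·dn u)/D = 0.3626496710784281/0.4265716316238186 = 0.8501495275200077
cn(u+v) = (cn u·cn v − sn u·sn v·dn u·dn v)/D = -0.2246075977631092/0.4265716316238186 = -0.526541338222848
dn(u+v) = (dn u·dn v − m·sn u·sn v·cn u·cn v)/D = 0.2875966371530272/0.4265716316238186 = 0.6742047896111631

sn(u+v)=0.850150 cn(u+v)=-0.526541 dn(u+v)=0.674205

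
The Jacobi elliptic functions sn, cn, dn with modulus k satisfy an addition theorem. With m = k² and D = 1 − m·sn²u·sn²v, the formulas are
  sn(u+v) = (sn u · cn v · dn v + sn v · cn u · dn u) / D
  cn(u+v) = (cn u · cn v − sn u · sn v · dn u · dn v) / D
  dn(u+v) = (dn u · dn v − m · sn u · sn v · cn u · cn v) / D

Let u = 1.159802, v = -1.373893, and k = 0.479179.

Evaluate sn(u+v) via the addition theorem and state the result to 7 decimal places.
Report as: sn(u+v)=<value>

sn(u+v)=-0.2120958

sn u = 0.8976005371362412, cn u = 0.4408097954137717, dn u = 0.9027758557424619
sn v = -0.9650725027655331, cn v = 0.2619829467844618, dn v = 0.8866492855963951
m = k² = 0.229612514041
D = 1 − m·sn²u·sn²v = 0.8277014412219358
sn(u+v) = (sn u·cn v·dn v + sn v·cn u·dn u)/D = -0.1755520281852927/0.8277014412219358 = -0.2120958348533563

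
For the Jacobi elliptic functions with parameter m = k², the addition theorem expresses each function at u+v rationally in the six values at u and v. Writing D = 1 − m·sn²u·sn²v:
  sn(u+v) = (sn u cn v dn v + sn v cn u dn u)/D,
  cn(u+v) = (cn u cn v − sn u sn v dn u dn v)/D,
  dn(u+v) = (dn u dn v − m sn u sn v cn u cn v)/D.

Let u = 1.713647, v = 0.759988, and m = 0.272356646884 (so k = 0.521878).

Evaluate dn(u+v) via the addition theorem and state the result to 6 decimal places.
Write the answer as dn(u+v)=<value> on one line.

sn u = 0.9999116818172398, cn u = -0.01329016799814427, dn u = 0.8530483333784912
sn v = 0.675998369656242, cn v = 0.7369031172563343, dn v = 0.9357030240776601
m = k² = 0.272356646884
D = 1 − m·sn²u·sn²v = 0.8755621324329652
dn(u+v) = (dn u·dn v − m·sn u·sn v·cn u·cn v)/D = 0.8000028654021176/0.8755621324329652 = 0.9137019930031835

dn(u+v)=0.913702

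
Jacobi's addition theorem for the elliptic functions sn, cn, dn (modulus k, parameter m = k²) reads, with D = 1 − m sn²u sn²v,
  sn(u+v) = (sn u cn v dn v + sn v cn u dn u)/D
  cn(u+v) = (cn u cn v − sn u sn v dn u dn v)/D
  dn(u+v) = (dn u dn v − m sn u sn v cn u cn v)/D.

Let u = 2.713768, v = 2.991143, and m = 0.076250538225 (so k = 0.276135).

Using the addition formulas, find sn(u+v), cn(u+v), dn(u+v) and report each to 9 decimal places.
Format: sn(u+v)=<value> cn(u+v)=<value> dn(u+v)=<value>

sn u = 0.4697409172508325, cn u = -0.8828043218405461, dn u = 0.9915517237517118
sn v = 0.2113226858679077, cn v = -0.9774163506088762, dn v = 0.998295977428639
m = k² = 0.076250538225
D = 1 − m·sn²u·sn²v = 0.9992486333057769
sn(u+v) = (sn u·cn v·dn v + sn v·cn u·dn u)/D = -0.643330579867792/0.9992486333057769 = -0.6438143205054836
cn(u+v) = (cn u·cn v − sn u·sn v·dn u·dn v)/D = 0.7646068245643859/0.9992486333057769 = 0.7651817566513608
dn(u+v) = (dn u·dn v − m·sn u·sn v·cn u·cn v)/D = 0.9833309198778326/0.9992486333057769 = 0.9840703175392051

sn(u+v)=-0.643814321 cn(u+v)=0.765181757 dn(u+v)=0.984070318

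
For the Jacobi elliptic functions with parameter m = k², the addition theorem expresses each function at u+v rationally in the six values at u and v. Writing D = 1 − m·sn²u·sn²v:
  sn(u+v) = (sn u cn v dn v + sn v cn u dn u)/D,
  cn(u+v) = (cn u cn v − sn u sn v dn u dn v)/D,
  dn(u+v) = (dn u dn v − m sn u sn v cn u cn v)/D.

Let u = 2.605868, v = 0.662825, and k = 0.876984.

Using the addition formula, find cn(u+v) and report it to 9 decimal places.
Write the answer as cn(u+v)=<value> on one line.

sn u = 0.9794415810790731, cn u = -0.2017280081033012, dn u = 0.5120517579297151
sn v = 0.5883543942716777, cn v = 0.808603182495102, dn v = 0.8566022022499412
m = k² = 0.769100936256
D = 1 − m·sn²u·sn²v = 0.7446014554398566
cn(u+v) = (cn u·cn v − sn u·sn v·dn u·dn v)/D = -0.4158792132426302/0.7446014554398566 = -0.5585259204159879

cn(u+v)=-0.558525920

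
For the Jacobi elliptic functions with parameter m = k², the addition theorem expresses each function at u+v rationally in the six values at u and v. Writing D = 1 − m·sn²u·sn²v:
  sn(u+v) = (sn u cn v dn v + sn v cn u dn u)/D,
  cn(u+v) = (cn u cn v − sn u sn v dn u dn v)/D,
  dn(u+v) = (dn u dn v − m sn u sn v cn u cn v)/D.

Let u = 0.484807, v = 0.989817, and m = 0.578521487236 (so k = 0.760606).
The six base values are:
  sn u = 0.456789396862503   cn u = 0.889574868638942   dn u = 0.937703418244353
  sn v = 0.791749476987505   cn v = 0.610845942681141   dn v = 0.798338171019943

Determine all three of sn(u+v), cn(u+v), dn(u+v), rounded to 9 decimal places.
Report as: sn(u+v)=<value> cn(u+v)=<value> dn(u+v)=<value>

m = k² = 0.578521487236
D = 1 − m·sn²u·sn²v = 0.9243294147198642
sn(u+v) = (sn u·cn v·dn v + sn v·cn u·dn u)/D = 0.8832023443547007/0.9243294147198642 = 0.9555060461019431
cn(u+v) = (cn u·cn v − sn u·sn v·dn u·dn v)/D = 0.2726508497010919/0.9243294147198642 = 0.29497151703619
dn(u+v) = (dn u·dn v − m·sn u·sn v·cn u·cn v)/D = 0.6349104459879246/0.9243294147198642 = 0.6868876353787209

sn(u+v)=0.955506046 cn(u+v)=0.294971517 dn(u+v)=0.686887635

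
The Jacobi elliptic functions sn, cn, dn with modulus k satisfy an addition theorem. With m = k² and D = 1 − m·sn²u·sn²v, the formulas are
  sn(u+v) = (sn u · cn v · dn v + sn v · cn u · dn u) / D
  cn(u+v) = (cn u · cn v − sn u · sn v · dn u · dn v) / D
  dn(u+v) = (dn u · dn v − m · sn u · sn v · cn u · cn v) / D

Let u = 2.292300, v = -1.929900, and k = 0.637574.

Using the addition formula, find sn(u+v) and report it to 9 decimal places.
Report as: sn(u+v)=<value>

sn u = 0.921122933469318, cn u = -0.3892718091987633, dn u = 0.809380914259416
sn v = -0.9935014391874084, cn v = -0.1138195516268985, dn v = 0.7737994347943503
m = k² = 0.406500605476
D = 1 − m·sn²u·sn²v = 0.6595656388919461
sn(u+v) = (sn u·cn v·dn v + sn v·cn u·dn u)/D = 0.2318951516186851/0.6595656388919461 = 0.3515876782305748

sn(u+v)=0.351587678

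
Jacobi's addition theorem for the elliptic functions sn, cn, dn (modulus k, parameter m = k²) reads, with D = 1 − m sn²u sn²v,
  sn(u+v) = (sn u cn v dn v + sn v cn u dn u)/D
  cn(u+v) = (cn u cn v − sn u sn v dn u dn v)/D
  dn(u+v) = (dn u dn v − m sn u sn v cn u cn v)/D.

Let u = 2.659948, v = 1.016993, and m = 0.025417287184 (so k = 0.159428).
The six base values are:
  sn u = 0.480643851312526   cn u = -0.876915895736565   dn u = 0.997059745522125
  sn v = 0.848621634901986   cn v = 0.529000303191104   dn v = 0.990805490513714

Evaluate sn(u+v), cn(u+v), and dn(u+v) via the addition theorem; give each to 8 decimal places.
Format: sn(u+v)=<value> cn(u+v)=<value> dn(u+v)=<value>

sn(u+v)=-0.49213991 cn(u+v)=-0.87051612 dn(u+v)=0.99691719

m = k² = 0.025417287184
D = 1 − m·sn²u·sn²v = 0.9957713262784645
sn(u+v) = (sn u·cn v·dn v + sn v·cn u·dn u)/D = -0.4900588122643786/0.9957713262784645 = -0.4921399113749286
cn(u+v) = (cn u·cn v − sn u·sn v·dn u·dn v)/D = -0.8668349870421698/0.9957713262784645 = -0.8705161156646541
dn(u+v) = (dn u·dn v − m·sn u·sn v·cn u·cn v)/D = 0.9927015556280392/0.9957713262784645 = 0.9969171931653243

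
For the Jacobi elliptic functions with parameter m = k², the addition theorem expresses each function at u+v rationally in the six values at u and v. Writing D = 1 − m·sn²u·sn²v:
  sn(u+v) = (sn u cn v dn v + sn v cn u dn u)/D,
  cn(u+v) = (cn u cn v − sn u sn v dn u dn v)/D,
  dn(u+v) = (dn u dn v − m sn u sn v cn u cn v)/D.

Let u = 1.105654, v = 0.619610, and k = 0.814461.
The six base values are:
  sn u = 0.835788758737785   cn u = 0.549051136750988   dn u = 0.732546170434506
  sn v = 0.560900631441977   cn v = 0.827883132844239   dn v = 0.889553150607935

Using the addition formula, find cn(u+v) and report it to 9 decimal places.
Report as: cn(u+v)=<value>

m = k² = 0.663346720521
D = 1 − m·sn²u·sn²v = 0.8542174657891144
cn(u+v) = (cn u·cn v − sn u·sn v·dn u·dn v)/D = 0.1490655488321706/0.8542174657891144 = 0.174505386277095

cn(u+v)=0.174505386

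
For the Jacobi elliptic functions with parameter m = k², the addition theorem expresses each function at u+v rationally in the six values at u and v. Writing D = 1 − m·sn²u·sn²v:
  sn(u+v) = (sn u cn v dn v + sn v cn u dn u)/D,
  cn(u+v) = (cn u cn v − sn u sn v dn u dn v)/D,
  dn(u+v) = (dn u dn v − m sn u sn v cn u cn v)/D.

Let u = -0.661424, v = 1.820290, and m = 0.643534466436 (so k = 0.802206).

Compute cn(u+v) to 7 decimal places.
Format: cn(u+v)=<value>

sn u = -0.5917725854434732, cn u = 0.8061049603603412, dn u = 0.8801349787468541
sn v = 0.9942350652172371, cn v = 0.1072223628375924, dn v = 0.6032114177417783
m = k² = 0.643534466436
D = 1 − m·sn²u·sn²v = 0.7772284903106675
cn(u+v) = (cn u·cn v − sn u·sn v·dn u·dn v)/D = 0.3987977567649443/0.7772284903106675 = 0.5131023395778249

cn(u+v)=0.5131023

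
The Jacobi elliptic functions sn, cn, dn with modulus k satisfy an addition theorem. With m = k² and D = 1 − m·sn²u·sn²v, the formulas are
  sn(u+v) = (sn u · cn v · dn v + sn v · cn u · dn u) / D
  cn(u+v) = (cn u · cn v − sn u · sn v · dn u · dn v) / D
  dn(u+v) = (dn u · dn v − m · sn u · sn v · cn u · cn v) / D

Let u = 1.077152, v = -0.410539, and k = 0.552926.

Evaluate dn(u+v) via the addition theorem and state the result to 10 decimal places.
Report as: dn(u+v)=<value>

dn(u+v)=0.9419035716

sn u = 0.8556857914103235, cn u = 0.5174957259519042, dn u = 0.8809921286485957
sn v = -0.3959827197327149, cn v = 0.9182579624882553, dn v = 0.9757362725285782
m = k² = 0.305727161476
D = 1 − m·sn²u·sn²v = 0.9648993520314339
dn(u+v) = (dn u·dn v − m·sn u·sn v·cn u·cn v)/D = 0.908842145955668/0.9648993520314339 = 0.9419035716442893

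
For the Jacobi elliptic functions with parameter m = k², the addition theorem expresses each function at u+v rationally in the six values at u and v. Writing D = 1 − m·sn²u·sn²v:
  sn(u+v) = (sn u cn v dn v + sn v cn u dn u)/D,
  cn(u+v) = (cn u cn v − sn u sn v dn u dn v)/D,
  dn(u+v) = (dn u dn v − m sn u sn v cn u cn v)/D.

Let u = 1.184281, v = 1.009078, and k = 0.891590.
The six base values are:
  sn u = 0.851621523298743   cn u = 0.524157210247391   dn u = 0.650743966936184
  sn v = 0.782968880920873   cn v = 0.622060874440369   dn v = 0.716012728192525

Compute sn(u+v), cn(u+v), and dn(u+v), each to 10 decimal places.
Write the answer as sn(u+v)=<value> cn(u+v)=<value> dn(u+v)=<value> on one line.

sn(u+v)=0.9997173558 cn(u+v)=0.0237741127 dn(u+v)=0.4533393592

m = k² = 0.7949327281
D = 1 − m·sn²u·sn²v = 0.6465624904538418
sn(u+v) = (sn u·cn v·dn v + sn v·cn u·dn u)/D = 0.6463797433404636/0.6465624904538418 = 0.9997173558378712
cn(u+v) = (cn u·cn v − sn u·sn v·dn u·dn v)/D = 0.01537144954097345/0.6465624904538418 = 0.02377411273917818
dn(u+v) = (dn u·dn v − m·sn u·sn v·cn u·cn v)/D = 0.2931122250940714/0.6465624904538418 = 0.4533393591829415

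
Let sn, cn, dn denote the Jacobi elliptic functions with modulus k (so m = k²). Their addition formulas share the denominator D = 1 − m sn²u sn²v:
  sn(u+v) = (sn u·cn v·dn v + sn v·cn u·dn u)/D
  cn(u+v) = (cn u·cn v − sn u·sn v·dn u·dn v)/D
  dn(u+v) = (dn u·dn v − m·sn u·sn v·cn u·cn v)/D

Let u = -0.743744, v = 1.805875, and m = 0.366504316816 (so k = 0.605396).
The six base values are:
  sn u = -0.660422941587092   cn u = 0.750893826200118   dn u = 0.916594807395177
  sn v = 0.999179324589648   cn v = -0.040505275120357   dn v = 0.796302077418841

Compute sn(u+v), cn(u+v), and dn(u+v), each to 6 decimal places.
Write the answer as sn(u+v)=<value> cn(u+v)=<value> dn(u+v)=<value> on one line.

m = k² = 0.366504316816
D = 1 − m·sn²u·sn²v = 0.8404083097077511
sn(u+v) = (sn u·cn v·dn v + sn v·cn u·dn u)/D = 0.7090021081854768/0.8404083097077511 = 0.8436400497182491
cn(u+v) = (cn u·cn v − sn u·sn v·dn u·dn v)/D = 0.4512229356032212/0.8404083097077511 = 0.5369091790157719
dn(u+v) = (dn u·dn v − m·sn u·sn v·cn u·cn v)/D = 0.7225304664249489/0.8404083097077511 = 0.8597374134439559

sn(u+v)=0.843640 cn(u+v)=0.536909 dn(u+v)=0.859737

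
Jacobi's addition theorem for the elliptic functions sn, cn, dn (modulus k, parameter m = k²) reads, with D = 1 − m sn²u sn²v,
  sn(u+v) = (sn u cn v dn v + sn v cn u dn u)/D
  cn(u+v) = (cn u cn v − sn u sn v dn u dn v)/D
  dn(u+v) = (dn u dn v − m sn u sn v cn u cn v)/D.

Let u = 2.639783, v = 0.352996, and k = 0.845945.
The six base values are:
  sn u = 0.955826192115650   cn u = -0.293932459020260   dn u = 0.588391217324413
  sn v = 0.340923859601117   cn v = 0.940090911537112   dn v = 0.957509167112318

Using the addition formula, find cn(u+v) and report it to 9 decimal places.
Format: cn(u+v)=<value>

cn(u+v)=-0.497734615

m = k² = 0.715622943025
D = 1 − m·sn²u·sn²v = 0.9240099197981798
cn(u+v) = (cn u·cn v − sn u·sn v·dn u·dn v)/D = -0.4599117215983408/0.9240099197981798 = -0.4977346149041276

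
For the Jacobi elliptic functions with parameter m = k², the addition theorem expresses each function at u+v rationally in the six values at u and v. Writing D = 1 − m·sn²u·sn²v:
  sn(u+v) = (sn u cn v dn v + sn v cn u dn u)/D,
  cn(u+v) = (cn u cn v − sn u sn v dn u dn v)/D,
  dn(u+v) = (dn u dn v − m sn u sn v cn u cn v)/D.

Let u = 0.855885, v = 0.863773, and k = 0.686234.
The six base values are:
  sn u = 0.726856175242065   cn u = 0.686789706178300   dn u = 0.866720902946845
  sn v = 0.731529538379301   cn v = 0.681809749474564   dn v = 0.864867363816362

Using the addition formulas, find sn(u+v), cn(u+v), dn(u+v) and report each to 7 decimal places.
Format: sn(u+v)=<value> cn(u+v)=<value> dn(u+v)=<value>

sn(u+v)=0.9967636 cn(u+v)=0.0803886 dn(u+v)=0.7294698

m = k² = 0.470917102756
D = 1 − m·sn²u·sn²v = 0.8668610380010112
sn(u+v) = (sn u·cn v·dn v + sn v·cn u·dn u)/D = 0.8640555267888704/0.8668610380010112 = 0.9967635975212241
cn(u+v) = (cn u·cn v − sn u·sn v·dn u·dn v)/D = 0.06968576490071819/0.8668610380010112 = 0.08038862268099412
dn(u+v) = (dn u·dn v − m·sn u·sn v·cn u·cn v)/D = 0.6323489065224823/0.8668610380010112 = 0.7294697521308423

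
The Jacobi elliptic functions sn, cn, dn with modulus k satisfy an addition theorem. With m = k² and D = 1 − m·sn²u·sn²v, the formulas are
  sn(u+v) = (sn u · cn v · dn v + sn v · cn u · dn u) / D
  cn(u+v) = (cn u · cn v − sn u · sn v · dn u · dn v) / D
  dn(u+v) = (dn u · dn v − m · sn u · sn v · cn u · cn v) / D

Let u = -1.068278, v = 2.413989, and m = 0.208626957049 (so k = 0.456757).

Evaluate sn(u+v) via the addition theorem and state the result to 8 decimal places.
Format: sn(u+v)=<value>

sn(u+v)=0.95990612

sn u = -0.8596826956403334, cn u = 0.5108284083883452, dn u = 0.9196811091566225
sn v = 0.7780977564224024, cn v = -0.6281432013883648, dn v = 0.9347137021031864
m = k² = 0.208626957049
D = 1 − m·sn²u·sn²v = 0.9066498285750154
sn(u+v) = (sn u·cn v·dn v + sn v·cn u·dn u)/D = 0.8702987214598929/0.9066498285750154 = 0.9599061225520159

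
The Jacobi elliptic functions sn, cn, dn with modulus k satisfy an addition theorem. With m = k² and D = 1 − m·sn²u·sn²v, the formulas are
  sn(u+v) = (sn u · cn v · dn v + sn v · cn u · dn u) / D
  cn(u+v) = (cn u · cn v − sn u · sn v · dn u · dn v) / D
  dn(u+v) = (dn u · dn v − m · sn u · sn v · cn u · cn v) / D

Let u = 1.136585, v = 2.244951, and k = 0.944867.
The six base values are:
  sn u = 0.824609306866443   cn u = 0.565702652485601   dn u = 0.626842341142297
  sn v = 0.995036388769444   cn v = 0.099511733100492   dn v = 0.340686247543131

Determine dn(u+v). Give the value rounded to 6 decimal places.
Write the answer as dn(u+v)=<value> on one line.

m = k² = 0.892773647689
D = 1 − m·sn²u·sn²v = 0.398942869861842
dn(u+v) = (dn u·dn v − m·sn u·sn v·cn u·cn v)/D = 0.1723191851669454/0.398942869861842 = 0.4319395035851155

dn(u+v)=0.431940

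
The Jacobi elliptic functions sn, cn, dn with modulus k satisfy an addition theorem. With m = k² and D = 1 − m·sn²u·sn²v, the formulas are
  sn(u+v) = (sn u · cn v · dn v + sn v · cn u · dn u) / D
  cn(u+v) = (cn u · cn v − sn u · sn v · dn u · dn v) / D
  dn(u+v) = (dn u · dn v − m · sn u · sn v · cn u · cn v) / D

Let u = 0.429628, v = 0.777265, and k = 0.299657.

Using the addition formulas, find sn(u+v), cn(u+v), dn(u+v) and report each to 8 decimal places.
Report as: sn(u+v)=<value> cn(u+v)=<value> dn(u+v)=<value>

sn u = 0.4154932946896327, cn u = 0.9095962412345128, dn u = 0.9922189208498985
sn v = 0.6968874046978603, cn v = 0.7171805527016754, dn v = 0.9779525577051363
m = k² = 0.089794317649
D = 1 − m·sn²u·sn²v = 0.9924716097412349
sn(u+v) = (sn u·cn v·dn v + sn v·cn u·dn u)/D = 0.9203677775258047/0.9924716097412349 = 0.9273492243931998
cn(u+v) = (cn u·cn v − sn u·sn v·dn u·dn v)/D = 0.3713799270754532/0.9924716097412349 = 0.3741970283384553
dn(u+v) = (dn u·dn v − m·sn u·sn v·cn u·cn v)/D = 0.9533819847090677/0.9924716097412349 = 0.9606138607407028

sn(u+v)=0.92734922 cn(u+v)=0.37419703 dn(u+v)=0.96061386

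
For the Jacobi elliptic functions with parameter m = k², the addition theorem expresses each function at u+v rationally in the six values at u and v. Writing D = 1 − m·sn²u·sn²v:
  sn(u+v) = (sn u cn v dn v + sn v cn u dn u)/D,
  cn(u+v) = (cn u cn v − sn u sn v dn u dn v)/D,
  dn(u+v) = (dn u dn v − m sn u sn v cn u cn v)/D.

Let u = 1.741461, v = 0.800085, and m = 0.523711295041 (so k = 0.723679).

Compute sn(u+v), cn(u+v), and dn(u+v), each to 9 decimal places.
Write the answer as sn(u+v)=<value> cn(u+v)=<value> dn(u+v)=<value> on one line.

sn u = 0.9957620856366541, cn u = 0.09196667227067012, dn u = 0.6933384356762632
sn v = 0.6897224888561426, cn v = 0.7240738141695833, dn v = 0.8665226917934926
m = k² = 0.523711295041
D = 1 − m·sn²u·sn²v = 0.7529687555035323
sn(u+v) = (sn u·cn v·dn v + sn v·cn u·dn u)/D = 0.6687468957642637/0.7529687555035323 = 0.8881469395327739
cn(u+v) = (cn u·cn v − sn u·sn v·dn u·dn v)/D = -0.34603401013513/0.7529687555035323 = -0.4595595867769133
dn(u+v) = (dn u·dn v − m·sn u·sn v·cn u·cn v)/D = 0.576841849158692/0.7529687555035323 = 0.7660900202597927

sn(u+v)=0.888146940 cn(u+v)=-0.459559587 dn(u+v)=0.766090020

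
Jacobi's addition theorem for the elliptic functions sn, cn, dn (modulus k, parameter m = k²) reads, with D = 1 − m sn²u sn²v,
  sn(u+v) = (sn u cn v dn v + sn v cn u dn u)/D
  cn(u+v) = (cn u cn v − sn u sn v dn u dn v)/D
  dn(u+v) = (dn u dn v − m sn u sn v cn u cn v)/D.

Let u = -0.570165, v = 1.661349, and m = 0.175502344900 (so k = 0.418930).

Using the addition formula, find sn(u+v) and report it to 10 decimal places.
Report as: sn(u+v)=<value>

sn(u+v)=0.8729982145

sn u = -0.5354967162393158, cn u = 0.8445373093575616, dn u = 0.9745119398573545
sn v = 0.9999206920605096, cn v = -0.0125940299043426, dn v = 0.9080338603019349
m = k² = 0.1755023449
D = 1 − m·sn²u·sn²v = 0.9496815031867178
sn(u+v) = (sn u·cn v·dn v + sn v·cn u·dn u)/D = 0.8290702566039325/0.9496815031867178 = 0.8729982144770995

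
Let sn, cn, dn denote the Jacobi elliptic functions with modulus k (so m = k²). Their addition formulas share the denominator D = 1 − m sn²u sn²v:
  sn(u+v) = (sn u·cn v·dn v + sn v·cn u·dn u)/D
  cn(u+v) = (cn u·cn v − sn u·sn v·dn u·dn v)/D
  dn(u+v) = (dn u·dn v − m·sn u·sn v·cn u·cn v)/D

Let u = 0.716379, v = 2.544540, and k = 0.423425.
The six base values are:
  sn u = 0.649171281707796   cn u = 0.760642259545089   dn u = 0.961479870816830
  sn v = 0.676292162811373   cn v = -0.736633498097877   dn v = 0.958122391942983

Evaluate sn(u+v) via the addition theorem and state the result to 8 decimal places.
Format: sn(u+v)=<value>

sn(u+v)=0.03772946

m = k² = 0.179288730625
D = 1 − m·sn²u·sn²v = 0.9654426604808572
sn(u+v) = (sn u·cn v·dn v + sn v·cn u·dn u)/D = 0.03642562770823204/0.9654426604808572 = 0.03772945737667068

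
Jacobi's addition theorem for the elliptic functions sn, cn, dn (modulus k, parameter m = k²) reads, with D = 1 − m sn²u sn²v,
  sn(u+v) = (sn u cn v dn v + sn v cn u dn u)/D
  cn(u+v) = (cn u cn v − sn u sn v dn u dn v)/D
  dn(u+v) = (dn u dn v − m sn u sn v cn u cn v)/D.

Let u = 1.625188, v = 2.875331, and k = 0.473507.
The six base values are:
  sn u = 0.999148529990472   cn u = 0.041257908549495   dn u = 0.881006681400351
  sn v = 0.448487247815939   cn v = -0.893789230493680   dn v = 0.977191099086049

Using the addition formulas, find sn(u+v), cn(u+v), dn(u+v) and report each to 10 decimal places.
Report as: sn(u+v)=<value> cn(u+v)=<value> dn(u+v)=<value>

sn(u+v)=-0.8967288080 cn(u+v)=-0.4425804390 dn(u+v)=0.9053775916

m = k² = 0.224208879049
D = 1 − m·sn²u·sn²v = 0.9549792098698674
sn(u+v) = (sn u·cn v·dn v + sn v·cn u·dn u)/D = -0.8563573685090083/0.9549792098698674 = -0.8967288079765652
cn(u+v) = (cn u·cn v − sn u·sn v·dn u·dn v)/D = -0.4226551178963799/0.9549792098698674 = -0.4425804389542408
dn(u+v) = (dn u·dn v − m·sn u·sn v·cn u·cn v)/D = 0.8646167770292877/0.9549792098698674 = 0.9053775915677859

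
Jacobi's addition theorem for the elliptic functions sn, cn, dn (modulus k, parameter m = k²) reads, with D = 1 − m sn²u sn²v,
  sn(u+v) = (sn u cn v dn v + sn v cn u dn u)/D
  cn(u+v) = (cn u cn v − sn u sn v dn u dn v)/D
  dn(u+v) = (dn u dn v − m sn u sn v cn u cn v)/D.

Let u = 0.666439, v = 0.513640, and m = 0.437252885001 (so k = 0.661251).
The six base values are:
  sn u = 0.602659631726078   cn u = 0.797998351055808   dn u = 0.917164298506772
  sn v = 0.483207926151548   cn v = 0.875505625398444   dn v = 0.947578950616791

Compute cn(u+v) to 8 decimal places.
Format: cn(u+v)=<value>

cn(u+v)=0.46272371

m = k² = 0.437252885001
D = 1 − m·sn²u·sn²v = 0.962919550825368
cn(u+v) = (cn u·cn v − sn u·sn v·dn u·dn v)/D = 0.4455657101341826/0.962919550825368 = 0.4627237132658333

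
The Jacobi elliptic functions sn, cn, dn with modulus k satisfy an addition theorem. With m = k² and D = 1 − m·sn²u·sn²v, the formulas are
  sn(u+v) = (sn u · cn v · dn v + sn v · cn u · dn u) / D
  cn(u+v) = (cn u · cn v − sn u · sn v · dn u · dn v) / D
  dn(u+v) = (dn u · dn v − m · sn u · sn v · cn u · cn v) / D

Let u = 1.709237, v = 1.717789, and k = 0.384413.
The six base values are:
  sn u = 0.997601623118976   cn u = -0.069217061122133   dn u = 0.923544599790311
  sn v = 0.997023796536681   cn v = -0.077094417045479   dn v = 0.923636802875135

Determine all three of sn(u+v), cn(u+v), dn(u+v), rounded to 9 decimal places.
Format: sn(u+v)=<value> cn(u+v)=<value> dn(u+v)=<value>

m = k² = 0.147773354569
D = 1 − m·sn²u·sn²v = 0.8538087180682364
sn(u+v) = (sn u·cn v·dn v + sn v·cn u·dn u)/D = -0.1347712481574171/0.8538087180682364 = -0.1578471211471586
cn(u+v) = (cn u·cn v − sn u·sn v·dn u·dn v)/D = -0.8431049980396374/0.8538087180682364 = -0.9874635620343437
dn(u+v) = (dn u·dn v − m·sn u·sn v·cn u·cn v)/D = 0.8522354585764648/0.8538087180682364 = 0.998157363050437

sn(u+v)=-0.157847121 cn(u+v)=-0.987463562 dn(u+v)=0.998157363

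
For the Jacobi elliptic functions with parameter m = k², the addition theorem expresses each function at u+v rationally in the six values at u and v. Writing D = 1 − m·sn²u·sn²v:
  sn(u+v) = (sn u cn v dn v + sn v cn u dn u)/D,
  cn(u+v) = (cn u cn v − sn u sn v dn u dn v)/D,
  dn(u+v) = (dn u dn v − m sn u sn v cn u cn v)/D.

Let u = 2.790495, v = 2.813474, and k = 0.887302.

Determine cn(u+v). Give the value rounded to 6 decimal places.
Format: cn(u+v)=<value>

sn u = 0.9639046498662304, cn u = -0.2662476778607839, dn u = 0.5181751530321454
sn v = 0.9606511320849773, cn v = -0.277757812534322, dn v = 0.5229103734541849
m = k² = 0.787304839204
D = 1 − m·sn²u·sn²v = 0.3249398536029006
cn(u+v) = (cn u·cn v − sn u·sn v·dn u·dn v)/D = -0.176949334356265/0.3249398536029006 = -0.5445602698292268

cn(u+v)=-0.544560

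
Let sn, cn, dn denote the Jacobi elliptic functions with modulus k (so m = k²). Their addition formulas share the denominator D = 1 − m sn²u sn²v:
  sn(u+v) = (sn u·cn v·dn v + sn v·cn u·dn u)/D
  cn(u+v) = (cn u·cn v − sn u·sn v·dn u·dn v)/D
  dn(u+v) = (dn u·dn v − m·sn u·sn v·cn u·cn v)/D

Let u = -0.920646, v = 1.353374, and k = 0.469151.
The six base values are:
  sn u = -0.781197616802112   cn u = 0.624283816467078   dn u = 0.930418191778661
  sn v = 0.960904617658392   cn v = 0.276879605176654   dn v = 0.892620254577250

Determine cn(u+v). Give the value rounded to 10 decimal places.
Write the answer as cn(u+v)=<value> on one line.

cn(u+v)=0.9090199925

m = k² = 0.220102660801
D = 1 − m·sn²u·sn²v = 0.8759754462818395
cn(u+v) = (cn u·cn v − sn u·sn v·dn u·dn v)/D = 0.7962791936214207/0.8759754462818395 = 0.9090199925138346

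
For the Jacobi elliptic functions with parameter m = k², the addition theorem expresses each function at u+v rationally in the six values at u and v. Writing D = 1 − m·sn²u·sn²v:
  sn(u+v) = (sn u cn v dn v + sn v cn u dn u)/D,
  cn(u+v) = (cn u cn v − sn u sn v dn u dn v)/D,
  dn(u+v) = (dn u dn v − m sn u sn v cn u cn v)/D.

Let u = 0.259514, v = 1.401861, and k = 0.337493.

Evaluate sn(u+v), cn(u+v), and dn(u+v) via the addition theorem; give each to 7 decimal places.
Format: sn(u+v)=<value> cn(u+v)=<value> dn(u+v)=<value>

sn u = 0.2562945705235315, cn u = 0.9665987239388217, dn u = 0.996252057027053
sn v = 0.9792153444398177, cn v = 0.2028233448437559, dn v = 0.9438135818088455
m = k² = 0.113901525049
D = 1 − m·sn²u·sn²v = 0.9928259438496899
sn(u+v) = (sn u·cn v·dn v + sn v·cn u·dn u)/D = 0.992022653591883/0.9928259438496899 = 0.9991909052510331
cn(u+v) = (cn u·cn v − sn u·sn v·dn u·dn v)/D = -0.03993005812100177/0.9928259438496899 = -0.04021858853342679
dn(u+v) = (dn u·dn v − m·sn u·sn v·cn u·cn v)/D = 0.9346720521679718/0.9928259438496899 = 0.9414258943957227

sn(u+v)=0.9991909 cn(u+v)=-0.0402186 dn(u+v)=0.9414259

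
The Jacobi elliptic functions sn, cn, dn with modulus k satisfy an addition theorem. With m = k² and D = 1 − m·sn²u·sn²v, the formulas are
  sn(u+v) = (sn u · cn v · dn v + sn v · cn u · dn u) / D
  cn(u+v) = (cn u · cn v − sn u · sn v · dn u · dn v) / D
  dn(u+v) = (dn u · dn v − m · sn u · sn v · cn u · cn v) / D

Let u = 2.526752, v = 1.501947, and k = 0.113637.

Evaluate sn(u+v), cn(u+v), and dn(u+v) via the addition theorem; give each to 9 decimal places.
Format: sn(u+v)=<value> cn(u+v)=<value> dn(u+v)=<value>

sn(u+v)=-0.767957715 cn(u+v)=-0.640500545 dn(u+v)=0.996184834

sn u = 0.5847494731446091, cn u = -0.8112139382783694, dn u = 0.9977898110448433
sn v = 0.9973016066248739, cn v = 0.07341325100719405, dn v = 0.9935573606473991
m = k² = 0.012913367769
D = 1 − m·sn²u·sn²v = 0.9956083043482406
sn(u+v) = (sn u·cn v·dn v + sn v·cn u·dn u)/D = -0.7645850780139269/0.9956083043482406 = -0.7679577145697379
cn(u+v) = (cn u·cn v − sn u·sn v·dn u·dn v)/D = -0.6376876619204862/0.9956083043482406 = -0.6405005453805836
dn(u+v) = (dn u·dn v − m·sn u·sn v·cn u·cn v)/D = 0.9918098938873849/0.9956083043482406 = 0.9961848344933781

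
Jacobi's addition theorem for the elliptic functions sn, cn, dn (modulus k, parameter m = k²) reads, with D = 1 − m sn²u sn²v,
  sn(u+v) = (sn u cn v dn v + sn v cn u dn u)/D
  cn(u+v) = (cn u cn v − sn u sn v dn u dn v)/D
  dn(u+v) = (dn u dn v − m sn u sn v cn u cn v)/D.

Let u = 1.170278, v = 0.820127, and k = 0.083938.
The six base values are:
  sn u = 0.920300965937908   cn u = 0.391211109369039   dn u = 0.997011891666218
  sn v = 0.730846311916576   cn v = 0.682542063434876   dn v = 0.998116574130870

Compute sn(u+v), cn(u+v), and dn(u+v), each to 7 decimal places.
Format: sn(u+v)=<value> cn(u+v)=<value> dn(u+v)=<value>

sn(u+v)=0.9149381 cn(u+v)=-0.4035941 dn(u+v)=0.9970467

m = k² = 0.007045587844
D = 1 − m·sn²u·sn²v = 0.9968126547439816
sn(u+v) = (sn u·cn v·dn v + sn v·cn u·dn u)/D = 0.9120219082685542/0.9968126547439816 = 0.9149381319830808
cn(u+v) = (cn u·cn v − sn u·sn v·dn u·dn v)/D = -0.4023077273629345/0.9968126547439816 = -0.4035941211704039
dn(u+v) = (dn u·dn v − m·sn u·sn v·cn u·cn v)/D = 0.9938687346386083/0.9968126547439816 = 0.9970466666014293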